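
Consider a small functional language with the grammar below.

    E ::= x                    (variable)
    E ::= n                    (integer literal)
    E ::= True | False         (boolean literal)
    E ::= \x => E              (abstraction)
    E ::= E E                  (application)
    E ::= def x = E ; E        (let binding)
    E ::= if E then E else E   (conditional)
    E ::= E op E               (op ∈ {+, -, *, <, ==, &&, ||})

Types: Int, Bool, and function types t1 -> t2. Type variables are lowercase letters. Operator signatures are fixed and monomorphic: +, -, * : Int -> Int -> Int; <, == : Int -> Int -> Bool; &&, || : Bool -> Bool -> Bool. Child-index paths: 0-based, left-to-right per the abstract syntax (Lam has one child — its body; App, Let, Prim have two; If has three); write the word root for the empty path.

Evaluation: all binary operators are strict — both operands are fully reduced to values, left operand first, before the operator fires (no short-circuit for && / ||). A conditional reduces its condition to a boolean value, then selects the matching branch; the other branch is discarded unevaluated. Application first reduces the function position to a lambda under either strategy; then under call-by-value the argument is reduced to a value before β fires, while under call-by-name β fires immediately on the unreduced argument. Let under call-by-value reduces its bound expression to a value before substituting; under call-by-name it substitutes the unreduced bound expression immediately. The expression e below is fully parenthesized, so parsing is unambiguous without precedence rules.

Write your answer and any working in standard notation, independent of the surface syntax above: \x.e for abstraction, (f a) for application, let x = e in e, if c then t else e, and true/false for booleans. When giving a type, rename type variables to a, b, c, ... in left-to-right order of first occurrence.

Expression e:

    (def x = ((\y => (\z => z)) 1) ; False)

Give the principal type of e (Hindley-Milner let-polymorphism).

Answer: Bool

Working:
z : b
\z._ : b -> b
\y._ : a -> b -> b
  unify a -> b -> b ~ Int -> c
  unify a ~ Int
  unify b -> b ~ c
_ _ : b -> b
let x : forall. b -> b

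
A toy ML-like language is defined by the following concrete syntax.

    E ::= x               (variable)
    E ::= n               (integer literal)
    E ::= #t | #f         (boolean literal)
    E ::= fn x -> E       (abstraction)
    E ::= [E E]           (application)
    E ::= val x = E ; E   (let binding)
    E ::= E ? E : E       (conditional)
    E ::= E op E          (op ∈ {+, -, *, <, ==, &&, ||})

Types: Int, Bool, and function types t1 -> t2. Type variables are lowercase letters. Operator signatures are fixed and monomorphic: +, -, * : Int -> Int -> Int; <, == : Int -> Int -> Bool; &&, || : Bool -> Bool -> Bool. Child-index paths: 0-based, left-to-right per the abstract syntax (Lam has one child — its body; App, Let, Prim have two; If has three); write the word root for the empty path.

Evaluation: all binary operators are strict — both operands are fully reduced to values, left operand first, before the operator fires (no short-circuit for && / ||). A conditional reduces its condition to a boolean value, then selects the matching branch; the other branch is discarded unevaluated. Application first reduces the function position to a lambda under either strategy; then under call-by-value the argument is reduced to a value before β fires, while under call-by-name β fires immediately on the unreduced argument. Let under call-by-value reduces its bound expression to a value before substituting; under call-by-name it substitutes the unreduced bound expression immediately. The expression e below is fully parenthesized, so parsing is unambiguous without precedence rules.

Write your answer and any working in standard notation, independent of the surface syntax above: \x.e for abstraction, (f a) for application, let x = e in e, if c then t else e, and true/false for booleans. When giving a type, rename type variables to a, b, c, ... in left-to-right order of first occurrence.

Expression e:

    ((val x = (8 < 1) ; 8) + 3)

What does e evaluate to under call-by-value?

Answer: 11

Derivation:
step 0: ((let x = (8 < 1) in 8) + 3)
step 1: [delta@0.0] ((let x = false in 8) + 3)
step 2: [let@0] (8 + 3)
step 3: [delta@root] 11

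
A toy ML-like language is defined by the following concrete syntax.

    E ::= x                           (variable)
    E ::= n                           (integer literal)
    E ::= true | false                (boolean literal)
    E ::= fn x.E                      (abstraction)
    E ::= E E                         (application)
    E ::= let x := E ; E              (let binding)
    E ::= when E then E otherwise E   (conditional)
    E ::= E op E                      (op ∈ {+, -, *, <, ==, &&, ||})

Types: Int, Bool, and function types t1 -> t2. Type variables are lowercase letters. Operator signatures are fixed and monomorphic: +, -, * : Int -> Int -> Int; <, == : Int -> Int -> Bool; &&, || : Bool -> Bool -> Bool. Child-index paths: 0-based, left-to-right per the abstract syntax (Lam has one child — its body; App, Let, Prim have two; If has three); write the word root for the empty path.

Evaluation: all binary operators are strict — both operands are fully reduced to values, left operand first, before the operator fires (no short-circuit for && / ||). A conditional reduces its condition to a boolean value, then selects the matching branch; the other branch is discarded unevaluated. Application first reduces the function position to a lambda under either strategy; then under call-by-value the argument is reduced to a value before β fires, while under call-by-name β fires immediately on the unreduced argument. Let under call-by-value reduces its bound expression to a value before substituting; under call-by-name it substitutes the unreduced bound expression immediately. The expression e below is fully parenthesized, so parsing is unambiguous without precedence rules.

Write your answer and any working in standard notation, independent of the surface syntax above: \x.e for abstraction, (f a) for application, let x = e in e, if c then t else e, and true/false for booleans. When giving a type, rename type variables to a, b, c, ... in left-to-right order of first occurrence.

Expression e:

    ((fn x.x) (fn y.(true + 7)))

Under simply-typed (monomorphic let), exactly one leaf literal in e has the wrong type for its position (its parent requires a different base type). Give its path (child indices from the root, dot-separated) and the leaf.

Answer: 1.0.0 : true

Trace:
x : a
\x._ : a -> a
  unify Bool ~ Int
  FAIL: mismatch Bool ~ Int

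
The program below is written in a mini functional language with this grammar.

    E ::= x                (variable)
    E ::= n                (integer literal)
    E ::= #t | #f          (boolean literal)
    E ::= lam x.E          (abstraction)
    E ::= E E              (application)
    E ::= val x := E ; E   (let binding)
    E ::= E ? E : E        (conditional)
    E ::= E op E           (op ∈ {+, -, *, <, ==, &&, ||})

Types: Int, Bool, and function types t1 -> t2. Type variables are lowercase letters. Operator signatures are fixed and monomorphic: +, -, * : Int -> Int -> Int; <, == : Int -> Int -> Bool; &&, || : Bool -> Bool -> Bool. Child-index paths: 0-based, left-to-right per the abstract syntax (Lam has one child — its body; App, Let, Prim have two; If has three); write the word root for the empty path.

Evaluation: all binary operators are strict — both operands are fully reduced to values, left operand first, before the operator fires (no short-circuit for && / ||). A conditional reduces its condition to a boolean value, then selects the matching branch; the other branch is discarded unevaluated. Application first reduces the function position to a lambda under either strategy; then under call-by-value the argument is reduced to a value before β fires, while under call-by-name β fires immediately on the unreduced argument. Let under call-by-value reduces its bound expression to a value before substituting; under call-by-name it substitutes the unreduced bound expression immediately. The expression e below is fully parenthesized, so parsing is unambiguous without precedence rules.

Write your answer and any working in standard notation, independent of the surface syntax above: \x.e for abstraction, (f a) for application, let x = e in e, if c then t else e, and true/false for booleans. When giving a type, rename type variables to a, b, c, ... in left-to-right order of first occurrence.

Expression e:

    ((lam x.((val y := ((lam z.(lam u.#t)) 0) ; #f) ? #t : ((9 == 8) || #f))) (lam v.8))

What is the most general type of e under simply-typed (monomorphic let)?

Answer: Bool

Derivation:
\u._ : c -> Bool
\z._ : b -> c -> Bool
  unify b -> c -> Bool ~ Int -> d
  unify b ~ Int
  unify c -> Bool ~ d
_ _ : c -> Bool
let y : c -> Bool
  unify Bool ~ Bool
  unify Int ~ Int
  unify Int ~ Int
  unify Bool ~ Bool
  unify Bool ~ Bool
  unify Bool ~ Bool
\x._ : a -> Bool
\v._ : e -> Int
  unify a -> Bool ~ (e -> Int) -> f
  unify a ~ e -> Int
  unify Bool ~ f
_ _ : Bool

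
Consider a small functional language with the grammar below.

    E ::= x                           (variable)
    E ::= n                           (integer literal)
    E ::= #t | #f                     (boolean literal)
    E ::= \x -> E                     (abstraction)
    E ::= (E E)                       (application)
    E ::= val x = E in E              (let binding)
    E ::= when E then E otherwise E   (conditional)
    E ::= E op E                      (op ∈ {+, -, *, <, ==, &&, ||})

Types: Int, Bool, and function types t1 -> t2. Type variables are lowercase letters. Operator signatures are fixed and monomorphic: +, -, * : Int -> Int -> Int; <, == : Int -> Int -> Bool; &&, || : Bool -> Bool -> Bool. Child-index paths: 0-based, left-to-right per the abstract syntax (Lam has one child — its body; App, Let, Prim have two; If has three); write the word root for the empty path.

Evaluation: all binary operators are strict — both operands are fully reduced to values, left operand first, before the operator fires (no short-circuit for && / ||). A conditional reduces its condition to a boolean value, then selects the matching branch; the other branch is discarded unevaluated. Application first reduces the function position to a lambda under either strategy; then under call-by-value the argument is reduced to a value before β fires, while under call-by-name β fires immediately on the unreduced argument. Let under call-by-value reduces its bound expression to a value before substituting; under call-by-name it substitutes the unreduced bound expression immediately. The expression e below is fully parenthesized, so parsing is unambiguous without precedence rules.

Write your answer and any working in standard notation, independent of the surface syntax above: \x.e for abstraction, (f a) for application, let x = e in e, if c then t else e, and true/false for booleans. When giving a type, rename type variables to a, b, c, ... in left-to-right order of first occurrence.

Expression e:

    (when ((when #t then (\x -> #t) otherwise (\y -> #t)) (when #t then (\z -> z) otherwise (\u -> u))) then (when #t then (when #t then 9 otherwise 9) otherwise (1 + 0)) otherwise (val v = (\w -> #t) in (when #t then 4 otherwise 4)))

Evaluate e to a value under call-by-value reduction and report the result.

Answer: 9

Working:
step 0: (if ((if true then (\x.true) else (\y.true)) (if true then (\z.z) else (\u.u))) then (if true then (if true then 9 else 9) else (1 + 0)) else (let v = (\w.true) in (if true then 4 else 4)))
step 1: [if@0.0] (if ((\x.true) (if true then (\z.z) else (\u.u))) then (if true then (if true then 9 else 9) else (1 + 0)) else (let v = (\w.true) in (if true then 4 else 4)))
step 2: [if@0.1] (if ((\x.true) (\z.z)) then (if true then (if true then 9 else 9) else (1 + 0)) else (let v = (\w.true) in (if true then 4 else 4)))
step 3: [beta@0] (if true then (if true then (if true then 9 else 9) else (1 + 0)) else (let v = (\w.true) in (if true then 4 else 4)))
step 4: [if@root] (if true then (if true then 9 else 9) else (1 + 0))
step 5: [if@root] (if true then 9 else 9)
step 6: [if@root] 9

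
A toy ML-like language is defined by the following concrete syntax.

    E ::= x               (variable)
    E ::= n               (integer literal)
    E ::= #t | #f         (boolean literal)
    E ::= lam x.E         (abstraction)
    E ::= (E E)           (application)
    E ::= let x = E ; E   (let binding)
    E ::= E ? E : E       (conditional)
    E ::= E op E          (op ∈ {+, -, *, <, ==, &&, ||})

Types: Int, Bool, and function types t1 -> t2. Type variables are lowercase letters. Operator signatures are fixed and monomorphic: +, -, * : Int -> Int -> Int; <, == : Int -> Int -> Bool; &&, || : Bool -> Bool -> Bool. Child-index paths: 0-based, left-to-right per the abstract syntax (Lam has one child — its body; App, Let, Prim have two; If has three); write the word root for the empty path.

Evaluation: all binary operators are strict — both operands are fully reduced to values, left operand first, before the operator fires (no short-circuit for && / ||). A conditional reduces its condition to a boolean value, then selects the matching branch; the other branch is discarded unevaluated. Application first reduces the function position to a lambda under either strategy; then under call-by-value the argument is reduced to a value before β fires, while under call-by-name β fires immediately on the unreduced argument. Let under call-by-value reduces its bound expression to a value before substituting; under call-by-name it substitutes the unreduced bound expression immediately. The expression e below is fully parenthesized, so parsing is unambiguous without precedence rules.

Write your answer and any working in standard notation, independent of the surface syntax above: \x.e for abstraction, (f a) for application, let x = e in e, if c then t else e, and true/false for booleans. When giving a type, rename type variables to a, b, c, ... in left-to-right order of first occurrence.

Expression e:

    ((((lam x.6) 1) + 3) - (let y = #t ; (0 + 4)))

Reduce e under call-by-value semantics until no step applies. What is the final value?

Working:
step 0: ((((\x.6) 1) + 3) - (let y = true in (0 + 4)))
step 1: [beta@0.0] ((6 + 3) - (let y = true in (0 + 4)))
step 2: [delta@0] (9 - (let y = true in (0 + 4)))
step 3: [let@1] (9 - (0 + 4))
step 4: [delta@1] (9 - 4)
step 5: [delta@root] 5

Answer: 5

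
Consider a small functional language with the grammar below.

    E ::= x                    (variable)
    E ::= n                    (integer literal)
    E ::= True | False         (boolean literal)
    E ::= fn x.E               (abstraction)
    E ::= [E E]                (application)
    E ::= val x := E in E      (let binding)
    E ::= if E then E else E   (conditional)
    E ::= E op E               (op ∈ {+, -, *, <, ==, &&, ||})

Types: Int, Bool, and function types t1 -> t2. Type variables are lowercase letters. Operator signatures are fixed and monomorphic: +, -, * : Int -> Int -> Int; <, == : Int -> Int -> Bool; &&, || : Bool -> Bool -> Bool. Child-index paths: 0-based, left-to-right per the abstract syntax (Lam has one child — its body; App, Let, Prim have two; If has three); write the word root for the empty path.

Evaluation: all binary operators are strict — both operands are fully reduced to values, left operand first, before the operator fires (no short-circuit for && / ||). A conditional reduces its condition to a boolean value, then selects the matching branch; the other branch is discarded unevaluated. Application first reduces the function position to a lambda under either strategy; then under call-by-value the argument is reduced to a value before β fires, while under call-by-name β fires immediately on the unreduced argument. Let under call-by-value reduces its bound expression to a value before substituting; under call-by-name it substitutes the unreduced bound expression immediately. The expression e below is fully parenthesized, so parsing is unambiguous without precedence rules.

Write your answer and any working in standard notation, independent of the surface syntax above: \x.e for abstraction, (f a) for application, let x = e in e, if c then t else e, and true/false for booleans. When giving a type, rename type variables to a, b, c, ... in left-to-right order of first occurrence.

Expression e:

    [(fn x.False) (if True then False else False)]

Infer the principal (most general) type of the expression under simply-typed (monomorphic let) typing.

Answer: Bool

Derivation:
\x._ : a -> Bool
  unify Bool ~ Bool
  unify Bool ~ Bool
  unify a -> Bool ~ Bool -> b
  unify a ~ Bool
  unify Bool ~ b
_ _ : Bool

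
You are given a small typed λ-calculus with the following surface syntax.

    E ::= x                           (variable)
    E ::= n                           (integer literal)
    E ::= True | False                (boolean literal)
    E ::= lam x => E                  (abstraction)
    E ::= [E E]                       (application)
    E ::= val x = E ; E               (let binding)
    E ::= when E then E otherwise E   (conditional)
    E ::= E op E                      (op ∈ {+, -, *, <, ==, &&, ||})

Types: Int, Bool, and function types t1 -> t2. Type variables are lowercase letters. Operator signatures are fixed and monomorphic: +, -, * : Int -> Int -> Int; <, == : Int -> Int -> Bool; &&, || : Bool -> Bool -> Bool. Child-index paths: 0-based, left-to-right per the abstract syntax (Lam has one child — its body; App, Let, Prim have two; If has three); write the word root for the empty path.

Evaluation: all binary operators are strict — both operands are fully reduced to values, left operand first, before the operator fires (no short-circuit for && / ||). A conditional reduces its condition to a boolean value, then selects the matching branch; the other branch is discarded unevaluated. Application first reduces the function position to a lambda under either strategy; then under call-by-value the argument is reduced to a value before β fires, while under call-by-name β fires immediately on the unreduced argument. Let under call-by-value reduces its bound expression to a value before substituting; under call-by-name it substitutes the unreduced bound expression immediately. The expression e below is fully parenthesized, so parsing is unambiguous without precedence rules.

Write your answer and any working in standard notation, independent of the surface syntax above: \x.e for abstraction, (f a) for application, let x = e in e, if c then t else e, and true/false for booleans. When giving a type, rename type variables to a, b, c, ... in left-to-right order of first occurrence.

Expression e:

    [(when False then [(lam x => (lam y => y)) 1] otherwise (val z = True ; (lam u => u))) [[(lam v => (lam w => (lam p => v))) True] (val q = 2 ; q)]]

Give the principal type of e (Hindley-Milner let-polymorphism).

Derivation:
  unify Bool ~ Bool
y : b
\y._ : b -> b
\x._ : a -> b -> b
  unify a -> b -> b ~ Int -> c
  unify a ~ Int
  unify b -> b ~ c
_ _ : b -> b
let z : Bool
u : d
\u._ : d -> d
  unify b -> b ~ d -> d
  unify b ~ d
  unify d ~ d
v : e
\p._ : g -> e
\w._ : f -> g -> e
\v._ : e -> f -> g -> e
  unify e -> f -> g -> e ~ Bool -> h
  unify e ~ Bool
  unify f -> g -> Bool ~ h
_ _ : f -> g -> Bool
let q : Int
q : Int
  unify f -> g -> Bool ~ Int -> i
  unify f ~ Int
  unify g -> Bool ~ i
_ _ : g -> Bool
  unify d -> d ~ (g -> Bool) -> j
  unify d ~ g -> Bool
  unify g -> Bool ~ j
_ _ : g -> Bool

Answer: a -> Bool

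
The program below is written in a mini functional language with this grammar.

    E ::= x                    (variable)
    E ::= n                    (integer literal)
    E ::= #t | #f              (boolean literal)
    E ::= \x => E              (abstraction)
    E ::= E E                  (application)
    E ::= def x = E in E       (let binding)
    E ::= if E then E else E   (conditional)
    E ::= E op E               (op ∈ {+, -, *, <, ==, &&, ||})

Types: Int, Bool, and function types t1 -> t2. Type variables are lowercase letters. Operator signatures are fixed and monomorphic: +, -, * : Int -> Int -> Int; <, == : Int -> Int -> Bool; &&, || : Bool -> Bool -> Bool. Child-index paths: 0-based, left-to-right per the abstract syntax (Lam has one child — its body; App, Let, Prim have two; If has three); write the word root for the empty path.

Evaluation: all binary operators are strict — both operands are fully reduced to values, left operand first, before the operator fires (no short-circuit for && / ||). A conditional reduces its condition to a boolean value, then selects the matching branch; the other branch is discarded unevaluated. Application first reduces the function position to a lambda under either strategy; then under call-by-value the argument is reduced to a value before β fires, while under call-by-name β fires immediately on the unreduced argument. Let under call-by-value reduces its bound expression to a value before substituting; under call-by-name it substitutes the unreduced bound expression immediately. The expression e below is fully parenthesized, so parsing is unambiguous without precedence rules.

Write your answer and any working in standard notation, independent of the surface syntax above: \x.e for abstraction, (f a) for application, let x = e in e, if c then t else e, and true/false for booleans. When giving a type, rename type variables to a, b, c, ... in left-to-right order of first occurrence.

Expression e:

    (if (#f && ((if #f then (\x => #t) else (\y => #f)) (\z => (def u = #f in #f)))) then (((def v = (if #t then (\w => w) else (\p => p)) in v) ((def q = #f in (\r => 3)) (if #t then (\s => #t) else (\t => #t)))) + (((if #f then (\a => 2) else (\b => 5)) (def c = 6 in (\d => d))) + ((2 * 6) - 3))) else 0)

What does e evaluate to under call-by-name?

Derivation:
step 0: (if (false && ((if false then (\x.true) else (\y.false)) (\z.(let u = false in false)))) then (((let v = (if true then (\w.w) else (\p.p)) in v) ((let q = false in (\r.3)) (if true then (\s.true) else (\t.true)))) + (((if false then (\a.2) else (\b.5)) (let c = 6 in (\d.d))) + ((2 * 6) - 3))) else 0)
step 1: [if@0.1.0] (if (false && ((\y.false) (\z.(let u = false in false)))) then (((let v = (if true then (\w.w) else (\p.p)) in v) ((let q = false in (\r.3)) (if true then (\s.true) else (\t.true)))) + (((if false then (\a.2) else (\b.5)) (let c = 6 in (\d.d))) + ((2 * 6) - 3))) else 0)
step 2: [beta@0.1] (if (false && false) then (((let v = (if true then (\w.w) else (\p.p)) in v) ((let q = false in (\r.3)) (if true then (\s.true) else (\t.true)))) + (((if false then (\a.2) else (\b.5)) (let c = 6 in (\d.d))) + ((2 * 6) - 3))) else 0)
step 3: [delta@0] (if false then (((let v = (if true then (\w.w) else (\p.p)) in v) ((let q = false in (\r.3)) (if true then (\s.true) else (\t.true)))) + (((if false then (\a.2) else (\b.5)) (let c = 6 in (\d.d))) + ((2 * 6) - 3))) else 0)
step 4: [if@root] 0

Answer: 0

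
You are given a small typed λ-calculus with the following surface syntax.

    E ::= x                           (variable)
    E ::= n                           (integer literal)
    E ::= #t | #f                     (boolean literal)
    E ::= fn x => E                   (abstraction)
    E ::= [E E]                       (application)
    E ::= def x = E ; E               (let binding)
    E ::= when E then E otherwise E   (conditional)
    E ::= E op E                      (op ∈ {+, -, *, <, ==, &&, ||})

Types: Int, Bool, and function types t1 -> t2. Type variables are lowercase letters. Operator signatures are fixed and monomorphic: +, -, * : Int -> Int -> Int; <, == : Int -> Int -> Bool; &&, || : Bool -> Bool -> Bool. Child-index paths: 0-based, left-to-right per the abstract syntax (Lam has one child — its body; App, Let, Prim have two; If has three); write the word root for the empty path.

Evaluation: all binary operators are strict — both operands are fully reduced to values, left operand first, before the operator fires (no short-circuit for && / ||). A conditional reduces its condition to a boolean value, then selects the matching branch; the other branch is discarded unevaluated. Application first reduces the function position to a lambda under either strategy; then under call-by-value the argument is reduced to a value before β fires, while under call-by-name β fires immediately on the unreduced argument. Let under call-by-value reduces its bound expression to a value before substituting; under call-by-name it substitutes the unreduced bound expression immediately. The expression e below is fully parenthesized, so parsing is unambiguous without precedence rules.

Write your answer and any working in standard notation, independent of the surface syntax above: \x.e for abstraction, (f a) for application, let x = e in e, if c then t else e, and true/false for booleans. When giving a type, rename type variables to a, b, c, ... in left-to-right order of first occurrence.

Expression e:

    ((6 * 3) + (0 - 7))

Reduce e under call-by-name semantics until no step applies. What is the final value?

Answer: 11

Derivation:
step 0: ((6 * 3) + (0 - 7))
step 1: [delta@0] (18 + (0 - 7))
step 2: [delta@1] (18 + -7)
step 3: [delta@root] 11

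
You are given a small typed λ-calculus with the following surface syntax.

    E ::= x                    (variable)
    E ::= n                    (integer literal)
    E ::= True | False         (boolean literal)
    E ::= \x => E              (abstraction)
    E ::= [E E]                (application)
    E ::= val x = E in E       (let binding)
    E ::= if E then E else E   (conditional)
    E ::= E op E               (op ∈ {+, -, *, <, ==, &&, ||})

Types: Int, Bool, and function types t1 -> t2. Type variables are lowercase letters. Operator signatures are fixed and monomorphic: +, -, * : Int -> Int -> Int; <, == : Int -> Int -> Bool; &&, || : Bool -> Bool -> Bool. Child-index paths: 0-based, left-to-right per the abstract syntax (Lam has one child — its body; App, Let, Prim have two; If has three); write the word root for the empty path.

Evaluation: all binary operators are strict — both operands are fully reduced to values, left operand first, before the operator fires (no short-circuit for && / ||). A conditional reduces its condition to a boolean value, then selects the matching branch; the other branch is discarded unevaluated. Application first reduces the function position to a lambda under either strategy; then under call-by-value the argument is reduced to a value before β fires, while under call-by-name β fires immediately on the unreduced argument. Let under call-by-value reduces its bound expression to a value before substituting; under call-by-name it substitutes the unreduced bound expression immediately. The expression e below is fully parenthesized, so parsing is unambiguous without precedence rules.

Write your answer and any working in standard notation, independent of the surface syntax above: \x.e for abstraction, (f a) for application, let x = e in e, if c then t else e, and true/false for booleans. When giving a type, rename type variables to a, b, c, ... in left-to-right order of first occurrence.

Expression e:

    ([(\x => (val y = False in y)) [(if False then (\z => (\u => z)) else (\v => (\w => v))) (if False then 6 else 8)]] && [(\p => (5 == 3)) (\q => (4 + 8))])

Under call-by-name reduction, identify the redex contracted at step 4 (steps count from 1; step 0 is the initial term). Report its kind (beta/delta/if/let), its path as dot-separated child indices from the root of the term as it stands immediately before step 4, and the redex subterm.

Answer: delta at 1 : (5 == 3)

Trace:
step 0: (((\x.(let y = false in y)) ((if false then (\z.(\u.z)) else (\v.(\w.v))) (if false then 6 else 8))) && ((\p.(5 == 3)) (\q.(4 + 8))))
step 1: [beta@0] ((let y = false in y) && ((\p.(5 == 3)) (\q.(4 + 8))))
step 2: [let@0] (false && ((\p.(5 == 3)) (\q.(4 + 8))))
step 3: [beta@1] (false && (5 == 3))
step 4: [delta@1] (false && false)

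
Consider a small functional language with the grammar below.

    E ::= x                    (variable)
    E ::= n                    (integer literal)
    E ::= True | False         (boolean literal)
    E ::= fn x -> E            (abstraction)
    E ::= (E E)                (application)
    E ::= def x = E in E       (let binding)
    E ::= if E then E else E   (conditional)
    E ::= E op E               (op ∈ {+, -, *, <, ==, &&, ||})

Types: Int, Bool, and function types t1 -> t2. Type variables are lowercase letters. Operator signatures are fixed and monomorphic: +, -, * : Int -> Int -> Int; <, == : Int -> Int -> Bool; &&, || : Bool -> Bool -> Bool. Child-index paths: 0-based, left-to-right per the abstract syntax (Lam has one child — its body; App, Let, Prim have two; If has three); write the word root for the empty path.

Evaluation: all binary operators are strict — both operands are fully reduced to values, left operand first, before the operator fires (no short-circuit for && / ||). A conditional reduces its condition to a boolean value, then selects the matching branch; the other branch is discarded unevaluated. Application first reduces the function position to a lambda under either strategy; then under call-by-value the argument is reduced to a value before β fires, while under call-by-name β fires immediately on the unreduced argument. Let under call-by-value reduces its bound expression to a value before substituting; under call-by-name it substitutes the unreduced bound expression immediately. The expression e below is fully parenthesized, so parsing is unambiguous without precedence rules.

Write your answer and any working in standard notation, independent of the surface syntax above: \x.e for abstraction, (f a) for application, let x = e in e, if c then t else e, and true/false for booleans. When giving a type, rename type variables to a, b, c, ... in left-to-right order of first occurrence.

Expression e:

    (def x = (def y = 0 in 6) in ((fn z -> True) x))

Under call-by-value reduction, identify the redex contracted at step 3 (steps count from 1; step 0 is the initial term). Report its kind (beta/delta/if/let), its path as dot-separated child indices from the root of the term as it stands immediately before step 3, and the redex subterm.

Answer: beta at root : ((\z.true) 6)

Trace:
step 0: (let x = (let y = 0 in 6) in ((\z.true) x))
step 1: [let@0] (let x = 6 in ((\z.true) x))
step 2: [let@root] ((\z.true) 6)
step 3: [beta@root] true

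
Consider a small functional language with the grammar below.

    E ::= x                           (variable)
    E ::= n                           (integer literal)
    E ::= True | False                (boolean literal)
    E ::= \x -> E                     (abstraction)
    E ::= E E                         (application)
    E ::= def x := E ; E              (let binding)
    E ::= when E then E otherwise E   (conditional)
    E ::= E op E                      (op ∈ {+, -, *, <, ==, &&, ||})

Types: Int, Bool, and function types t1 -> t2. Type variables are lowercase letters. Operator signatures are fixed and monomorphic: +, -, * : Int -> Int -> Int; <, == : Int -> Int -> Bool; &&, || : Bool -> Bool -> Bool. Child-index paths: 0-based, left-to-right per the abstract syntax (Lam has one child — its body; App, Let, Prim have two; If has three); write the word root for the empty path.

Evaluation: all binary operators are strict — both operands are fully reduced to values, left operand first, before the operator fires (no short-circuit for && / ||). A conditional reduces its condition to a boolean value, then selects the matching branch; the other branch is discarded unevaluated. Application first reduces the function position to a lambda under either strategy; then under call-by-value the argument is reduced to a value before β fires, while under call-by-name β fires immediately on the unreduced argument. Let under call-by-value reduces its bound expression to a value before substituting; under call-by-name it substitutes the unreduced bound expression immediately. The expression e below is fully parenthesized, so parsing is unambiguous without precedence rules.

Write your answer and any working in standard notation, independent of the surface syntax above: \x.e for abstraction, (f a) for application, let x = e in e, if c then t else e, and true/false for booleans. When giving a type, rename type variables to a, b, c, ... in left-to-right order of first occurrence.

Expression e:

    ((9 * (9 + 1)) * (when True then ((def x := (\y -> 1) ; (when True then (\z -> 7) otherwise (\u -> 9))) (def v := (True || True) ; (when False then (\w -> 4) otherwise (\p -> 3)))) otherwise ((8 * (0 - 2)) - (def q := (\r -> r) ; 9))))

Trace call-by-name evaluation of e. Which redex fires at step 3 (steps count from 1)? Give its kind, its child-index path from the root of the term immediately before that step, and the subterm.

Answer: if at 1 : (if true then ((let x = (\y.1) in (if true then (\z.7) else (\u.9))) (let v = (true || true) in (if false then (\w.4) else (\p.3)))) else ((8 * (0 - 2)) - (let q = (\r.r) in 9)))

Derivation:
step 0: ((9 * (9 + 1)) * (if true then ((let x = (\y.1) in (if true then (\z.7) else (\u.9))) (let v = (true || true) in (if false then (\w.4) else (\p.3)))) else ((8 * (0 - 2)) - (let q = (\r.r) in 9))))
step 1: [delta@0.1] ((9 * 10) * (if true then ((let x = (\y.1) in (if true then (\z.7) else (\u.9))) (let v = (true || true) in (if false then (\w.4) else (\p.3)))) else ((8 * (0 - 2)) - (let q = (\r.r) in 9))))
step 2: [delta@0] (90 * (if true then ((let x = (\y.1) in (if true then (\z.7) else (\u.9))) (let v = (true || true) in (if false then (\w.4) else (\p.3)))) else ((8 * (0 - 2)) - (let q = (\r.r) in 9))))
step 3: [if@1] (90 * ((let x = (\y.1) in (if true then (\z.7) else (\u.9))) (let v = (true || true) in (if false then (\w.4) else (\p.3)))))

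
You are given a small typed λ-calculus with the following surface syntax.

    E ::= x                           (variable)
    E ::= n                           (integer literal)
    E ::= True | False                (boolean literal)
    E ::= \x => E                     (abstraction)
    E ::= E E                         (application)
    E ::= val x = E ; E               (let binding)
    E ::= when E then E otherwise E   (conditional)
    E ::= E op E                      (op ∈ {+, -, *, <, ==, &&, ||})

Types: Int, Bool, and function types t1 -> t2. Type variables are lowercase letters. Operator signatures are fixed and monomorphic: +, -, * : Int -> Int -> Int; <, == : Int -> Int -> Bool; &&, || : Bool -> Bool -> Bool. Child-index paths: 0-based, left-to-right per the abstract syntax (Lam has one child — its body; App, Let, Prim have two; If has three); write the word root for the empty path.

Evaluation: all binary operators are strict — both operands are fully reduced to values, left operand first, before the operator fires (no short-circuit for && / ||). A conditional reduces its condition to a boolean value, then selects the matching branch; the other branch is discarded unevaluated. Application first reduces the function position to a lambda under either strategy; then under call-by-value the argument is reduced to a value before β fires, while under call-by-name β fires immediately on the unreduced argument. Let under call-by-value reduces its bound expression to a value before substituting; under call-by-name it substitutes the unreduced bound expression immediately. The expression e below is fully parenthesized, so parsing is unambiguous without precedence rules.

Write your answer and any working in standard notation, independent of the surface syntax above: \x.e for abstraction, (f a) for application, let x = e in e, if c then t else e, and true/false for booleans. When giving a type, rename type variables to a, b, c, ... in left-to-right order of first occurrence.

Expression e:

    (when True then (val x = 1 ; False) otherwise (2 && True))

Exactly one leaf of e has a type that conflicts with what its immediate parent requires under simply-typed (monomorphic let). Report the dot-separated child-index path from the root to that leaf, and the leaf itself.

Derivation:
  unify Bool ~ Bool
let x : Int
  unify Int ~ Bool
  FAIL: mismatch Int ~ Bool

Answer: 2.0 : 2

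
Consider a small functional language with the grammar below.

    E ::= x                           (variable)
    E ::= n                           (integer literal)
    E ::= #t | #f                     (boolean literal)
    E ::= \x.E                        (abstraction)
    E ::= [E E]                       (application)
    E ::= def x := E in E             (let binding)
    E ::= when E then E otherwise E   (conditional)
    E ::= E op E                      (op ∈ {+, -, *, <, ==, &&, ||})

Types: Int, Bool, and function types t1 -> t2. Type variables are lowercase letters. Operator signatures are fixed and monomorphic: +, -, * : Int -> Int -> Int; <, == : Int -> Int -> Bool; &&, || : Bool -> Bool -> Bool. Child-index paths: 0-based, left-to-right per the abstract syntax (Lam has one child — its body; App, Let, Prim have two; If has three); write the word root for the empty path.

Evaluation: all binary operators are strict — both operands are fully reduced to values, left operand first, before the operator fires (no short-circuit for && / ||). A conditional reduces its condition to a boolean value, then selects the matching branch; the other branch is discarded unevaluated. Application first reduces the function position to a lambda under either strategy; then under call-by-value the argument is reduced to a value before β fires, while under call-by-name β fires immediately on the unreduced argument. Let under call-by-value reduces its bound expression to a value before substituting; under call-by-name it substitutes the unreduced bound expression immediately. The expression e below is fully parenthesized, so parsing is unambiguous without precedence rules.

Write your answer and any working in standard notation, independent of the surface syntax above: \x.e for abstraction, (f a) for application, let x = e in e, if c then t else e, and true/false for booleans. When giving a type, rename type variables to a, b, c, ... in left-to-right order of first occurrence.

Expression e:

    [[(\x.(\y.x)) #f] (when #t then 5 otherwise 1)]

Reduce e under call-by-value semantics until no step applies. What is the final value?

Answer: false

Working:
step 0: (((\x.(\y.x)) false) (if true then 5 else 1))
step 1: [beta@0] ((\y.false) (if true then 5 else 1))
step 2: [if@1] ((\y.false) 5)
step 3: [beta@root] false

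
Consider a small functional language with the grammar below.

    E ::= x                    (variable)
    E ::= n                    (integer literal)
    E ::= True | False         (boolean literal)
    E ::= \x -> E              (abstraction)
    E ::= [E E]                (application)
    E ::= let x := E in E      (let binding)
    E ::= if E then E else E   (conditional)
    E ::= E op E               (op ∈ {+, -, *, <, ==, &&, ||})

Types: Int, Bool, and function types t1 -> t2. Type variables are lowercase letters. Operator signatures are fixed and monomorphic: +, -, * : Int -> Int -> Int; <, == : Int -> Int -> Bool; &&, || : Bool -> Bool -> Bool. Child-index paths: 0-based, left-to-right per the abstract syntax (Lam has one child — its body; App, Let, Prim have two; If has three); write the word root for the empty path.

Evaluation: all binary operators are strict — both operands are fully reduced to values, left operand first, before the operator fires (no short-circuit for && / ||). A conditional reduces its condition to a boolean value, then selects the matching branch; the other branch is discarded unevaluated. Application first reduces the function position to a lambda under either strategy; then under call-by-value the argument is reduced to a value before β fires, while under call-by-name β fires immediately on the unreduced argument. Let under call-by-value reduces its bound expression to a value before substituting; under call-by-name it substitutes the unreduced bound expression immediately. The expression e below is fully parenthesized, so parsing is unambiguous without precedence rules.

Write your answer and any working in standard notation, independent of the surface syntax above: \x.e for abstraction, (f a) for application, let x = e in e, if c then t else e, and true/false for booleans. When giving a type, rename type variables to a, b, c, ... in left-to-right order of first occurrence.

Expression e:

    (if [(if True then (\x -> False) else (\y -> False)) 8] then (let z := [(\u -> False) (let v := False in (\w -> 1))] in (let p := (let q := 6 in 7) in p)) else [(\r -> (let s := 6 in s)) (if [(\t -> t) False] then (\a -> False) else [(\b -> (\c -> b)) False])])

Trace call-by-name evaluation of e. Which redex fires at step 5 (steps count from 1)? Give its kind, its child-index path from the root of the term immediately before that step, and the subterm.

Answer: let at root : (let s = 6 in s)

Working:
step 0: (if ((if true then (\x.false) else (\y.false)) 8) then (let z = ((\u.false) (let v = false in (\w.1))) in (let p = (let q = 6 in 7) in p)) else ((\r.(let s = 6 in s)) (if ((\t.t) false) then (\a.false) else ((\b.(\c.b)) false))))
step 1: [if@0.0] (if ((\x.false) 8) then (let z = ((\u.false) (let v = false in (\w.1))) in (let p = (let q = 6 in 7) in p)) else ((\r.(let s = 6 in s)) (if ((\t.t) false) then (\a.false) else ((\b.(\c.b)) false))))
step 2: [beta@0] (if false then (let z = ((\u.false) (let v = false in (\w.1))) in (let p = (let q = 6 in 7) in p)) else ((\r.(let s = 6 in s)) (if ((\t.t) false) then (\a.false) else ((\b.(\c.b)) false))))
step 3: [if@root] ((\r.(let s = 6 in s)) (if ((\t.t) false) then (\a.false) else ((\b.(\c.b)) false)))
step 4: [beta@root] (let s = 6 in s)
step 5: [let@root] 6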